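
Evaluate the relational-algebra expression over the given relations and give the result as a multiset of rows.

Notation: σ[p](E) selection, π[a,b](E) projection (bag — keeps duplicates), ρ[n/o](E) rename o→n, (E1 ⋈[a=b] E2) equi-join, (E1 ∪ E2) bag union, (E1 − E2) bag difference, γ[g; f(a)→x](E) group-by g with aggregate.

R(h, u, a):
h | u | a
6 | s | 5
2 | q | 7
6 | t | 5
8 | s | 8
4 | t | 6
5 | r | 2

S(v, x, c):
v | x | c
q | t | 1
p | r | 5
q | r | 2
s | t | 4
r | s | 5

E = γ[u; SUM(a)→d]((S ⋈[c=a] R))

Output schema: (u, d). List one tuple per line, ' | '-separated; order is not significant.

Stepwise |·|:
  S → 5
  R → 6
  (S ⋈[c=a] R) → 5
  γ[u; SUM(a)→d]((S ⋈[c=a] R)) → 3

== RESULT ==
u | d
r | 2
s | 10
t | 10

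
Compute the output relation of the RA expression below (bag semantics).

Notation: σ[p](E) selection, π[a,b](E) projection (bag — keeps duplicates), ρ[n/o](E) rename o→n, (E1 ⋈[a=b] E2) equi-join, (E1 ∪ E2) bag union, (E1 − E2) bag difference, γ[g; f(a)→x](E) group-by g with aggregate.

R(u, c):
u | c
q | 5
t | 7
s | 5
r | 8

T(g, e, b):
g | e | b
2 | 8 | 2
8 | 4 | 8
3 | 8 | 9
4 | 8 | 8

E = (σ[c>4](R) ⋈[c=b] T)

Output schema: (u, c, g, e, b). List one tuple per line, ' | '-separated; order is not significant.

Subexpression sizes:
  R → 4
  σ[c>4](R) → 4
  T → 4
  (σ[c>4](R) ⋈[c=b] T) → 2

== RESULT ==
u | c | g | e | b
r | 8 | 4 | 8 | 8
r | 8 | 8 | 4 | 8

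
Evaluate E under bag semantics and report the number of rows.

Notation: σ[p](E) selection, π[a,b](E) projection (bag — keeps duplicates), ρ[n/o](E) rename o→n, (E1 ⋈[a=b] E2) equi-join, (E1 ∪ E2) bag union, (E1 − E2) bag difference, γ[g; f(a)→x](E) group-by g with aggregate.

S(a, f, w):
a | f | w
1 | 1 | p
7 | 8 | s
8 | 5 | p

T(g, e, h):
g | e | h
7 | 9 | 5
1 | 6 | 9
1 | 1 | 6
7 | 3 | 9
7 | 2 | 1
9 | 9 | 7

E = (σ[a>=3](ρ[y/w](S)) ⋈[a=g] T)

Per-node cardinality:
  S → 3
  ρ[y/w](S) → 3
  σ[a>=3](ρ[y/w](S)) → 2
  T → 6
  (σ[a>=3](ρ[y/w](S)) ⋈[a=g] T) → 3

|E| = 3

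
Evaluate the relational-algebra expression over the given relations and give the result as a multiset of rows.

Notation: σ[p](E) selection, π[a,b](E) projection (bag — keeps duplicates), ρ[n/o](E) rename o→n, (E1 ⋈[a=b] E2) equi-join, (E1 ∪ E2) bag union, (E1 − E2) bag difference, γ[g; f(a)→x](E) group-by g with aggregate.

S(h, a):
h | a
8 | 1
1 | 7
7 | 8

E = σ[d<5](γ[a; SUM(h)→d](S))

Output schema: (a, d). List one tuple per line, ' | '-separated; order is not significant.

Subexpression sizes:
  S → 3
  γ[a; SUM(h)→d](S) → 3
  σ[d<5](γ[a; SUM(h)→d](S)) → 1

== RESULT ==
a | d
7 | 1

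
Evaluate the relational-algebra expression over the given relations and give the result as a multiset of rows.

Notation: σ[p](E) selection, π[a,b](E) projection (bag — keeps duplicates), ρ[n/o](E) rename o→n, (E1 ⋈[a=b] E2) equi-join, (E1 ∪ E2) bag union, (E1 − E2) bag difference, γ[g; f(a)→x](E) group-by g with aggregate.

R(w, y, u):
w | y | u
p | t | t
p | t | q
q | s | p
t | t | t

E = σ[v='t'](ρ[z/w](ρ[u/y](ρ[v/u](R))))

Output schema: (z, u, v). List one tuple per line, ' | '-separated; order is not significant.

Per-node cardinality:
  R → 4
  ρ[v/u](R) → 4
  ρ[u/y](ρ[v/u](R)) → 4
  ρ[z/w](ρ[u/y](ρ[v/u](R))) → 4
  σ[v='t'](ρ[z/w](ρ[u/y](ρ[v/u](R)))) → 2

== RESULT ==
z | u | v
p | t | t
t | t | t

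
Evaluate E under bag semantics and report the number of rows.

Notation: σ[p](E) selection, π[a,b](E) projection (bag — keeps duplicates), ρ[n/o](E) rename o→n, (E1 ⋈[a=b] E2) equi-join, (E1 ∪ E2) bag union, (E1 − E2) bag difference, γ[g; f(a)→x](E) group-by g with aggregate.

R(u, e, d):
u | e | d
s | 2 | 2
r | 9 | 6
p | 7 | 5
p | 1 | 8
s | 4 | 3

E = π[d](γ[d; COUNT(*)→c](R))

Row counts bottom-up:
  R → 5
  γ[d; COUNT(*)→c](R) → 5
  π[d](γ[d; COUNT(*)→c](R)) → 5

|E| = 5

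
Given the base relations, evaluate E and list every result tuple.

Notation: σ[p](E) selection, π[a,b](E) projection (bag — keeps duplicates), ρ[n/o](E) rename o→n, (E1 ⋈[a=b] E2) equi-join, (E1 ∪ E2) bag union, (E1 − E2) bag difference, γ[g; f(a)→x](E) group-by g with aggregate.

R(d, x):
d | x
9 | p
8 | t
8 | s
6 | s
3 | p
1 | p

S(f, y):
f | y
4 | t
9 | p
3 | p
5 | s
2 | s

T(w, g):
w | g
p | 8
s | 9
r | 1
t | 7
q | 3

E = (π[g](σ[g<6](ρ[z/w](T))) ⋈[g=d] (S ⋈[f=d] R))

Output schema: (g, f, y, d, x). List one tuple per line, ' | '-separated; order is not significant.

Per-node cardinality:
  T → 5
  ρ[z/w](T) → 5
  σ[g<6](ρ[z/w](T)) → 2
  π[g](σ[g<6](ρ[z/w](T))) → 2
  S → 5
  R → 6
  (S ⋈[f=d] R) → 2
  (π[g](σ[g<6](ρ[z/w](T))) ⋈[g=d] (S ⋈[f=d] R)) → 1

== RESULT ==
g | f | y | d | x
3 | 3 | p | 3 | p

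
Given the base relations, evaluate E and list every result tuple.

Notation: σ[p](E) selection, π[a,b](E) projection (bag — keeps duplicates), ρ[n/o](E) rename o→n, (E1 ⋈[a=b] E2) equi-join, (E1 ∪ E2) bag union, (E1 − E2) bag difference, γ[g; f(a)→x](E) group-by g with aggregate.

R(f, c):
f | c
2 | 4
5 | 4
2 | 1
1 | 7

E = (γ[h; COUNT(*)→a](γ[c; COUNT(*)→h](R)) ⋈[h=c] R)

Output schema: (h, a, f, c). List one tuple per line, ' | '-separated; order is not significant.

Per-node cardinality:
  R → 4
  γ[c; COUNT(*)→h](R) → 3
  γ[h; COUNT(*)→a](γ[c; COUNT(*)→h](R)) → 2
  R → 4
  (γ[h; COUNT(*)→a](γ[c; COUNT(*)→h](R)) ⋈[h=c] R) → 1

== RESULT ==
h | a | f | c
1 | 2 | 2 | 1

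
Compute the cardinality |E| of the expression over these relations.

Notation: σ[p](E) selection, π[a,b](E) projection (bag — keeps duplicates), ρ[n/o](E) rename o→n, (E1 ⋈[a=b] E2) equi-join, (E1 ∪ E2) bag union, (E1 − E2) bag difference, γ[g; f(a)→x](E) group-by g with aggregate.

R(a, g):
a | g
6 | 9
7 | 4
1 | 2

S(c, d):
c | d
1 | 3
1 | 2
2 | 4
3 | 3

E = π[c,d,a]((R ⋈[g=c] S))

Per-node cardinality:
  R → 3
  S → 4
  (R ⋈[g=c] S) → 1
  π[c,d,a]((R ⋈[g=c] S)) → 1

|E| = 1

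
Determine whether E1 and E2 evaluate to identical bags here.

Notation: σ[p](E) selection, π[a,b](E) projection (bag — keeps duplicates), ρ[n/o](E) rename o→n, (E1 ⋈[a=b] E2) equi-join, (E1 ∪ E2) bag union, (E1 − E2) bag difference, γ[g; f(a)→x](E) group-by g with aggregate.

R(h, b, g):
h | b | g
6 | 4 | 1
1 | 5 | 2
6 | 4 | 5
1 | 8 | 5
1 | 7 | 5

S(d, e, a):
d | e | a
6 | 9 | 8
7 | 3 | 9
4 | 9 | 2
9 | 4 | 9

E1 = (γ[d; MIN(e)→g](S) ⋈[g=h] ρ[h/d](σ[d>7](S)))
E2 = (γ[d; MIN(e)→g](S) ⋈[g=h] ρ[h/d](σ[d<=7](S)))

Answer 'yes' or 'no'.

E1 per-node cardinality:
  S → 4
  γ[d; MIN(e)→g](S) → 4
  S → 4
  σ[d>7](S) → 1
  ρ[h/d](σ[d>7](S)) → 1
  (γ[d; MIN(e)→g](S) ⋈[g=h] ρ[h/d](σ[d>7](S))) → 2
E2 per-node cardinality:
  S → 4
  γ[d; MIN(e)→g](S) → 4
  S → 4
  σ[d<=7](S) → 3
  ρ[h/d](σ[d<=7](S)) → 3
  (γ[d; MIN(e)→g](S) ⋈[g=h] ρ[h/d](σ[d<=7](S))) → 1

E1 result:
d | g | h | e | a
4 | 9 | 9 | 4 | 9
6 | 9 | 9 | 4 | 9
E2 result:
d | g | h | e | a
9 | 4 | 4 | 9 | 2
Witness: (9, 4, 4, 9, 2) appears 0× in E1 but 1× in E2.

no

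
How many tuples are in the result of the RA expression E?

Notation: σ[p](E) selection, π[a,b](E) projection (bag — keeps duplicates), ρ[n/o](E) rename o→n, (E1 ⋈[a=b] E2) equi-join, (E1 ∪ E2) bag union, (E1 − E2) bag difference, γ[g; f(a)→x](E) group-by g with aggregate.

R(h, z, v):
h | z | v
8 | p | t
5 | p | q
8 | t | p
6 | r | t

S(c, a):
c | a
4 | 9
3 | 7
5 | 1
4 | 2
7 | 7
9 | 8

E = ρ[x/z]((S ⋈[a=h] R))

Stepwise |·|:
  S → 6
  R → 4
  (S ⋈[a=h] R) → 2
  ρ[x/z]((S ⋈[a=h] R)) → 2

|E| = 2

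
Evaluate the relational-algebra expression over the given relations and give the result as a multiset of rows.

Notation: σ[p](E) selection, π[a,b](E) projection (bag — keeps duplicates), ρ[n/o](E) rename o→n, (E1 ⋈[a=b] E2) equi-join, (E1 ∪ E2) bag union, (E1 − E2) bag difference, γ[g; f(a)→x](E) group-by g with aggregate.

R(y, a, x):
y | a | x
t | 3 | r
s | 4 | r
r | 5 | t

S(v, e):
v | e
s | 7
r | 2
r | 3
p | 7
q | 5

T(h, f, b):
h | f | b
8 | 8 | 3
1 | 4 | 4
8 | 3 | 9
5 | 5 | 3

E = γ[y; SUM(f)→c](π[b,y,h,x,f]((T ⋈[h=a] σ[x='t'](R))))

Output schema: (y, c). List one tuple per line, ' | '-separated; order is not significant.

Per-node cardinality:
  T → 4
  R → 3
  σ[x='t'](R) → 1
  (T ⋈[h=a] σ[x='t'](R)) → 1
  π[b,y,h,x,f]((T ⋈[h=a] σ[x='t'](R))) → 1
  γ[y; SUM(f)→c](π[b,y,h,x,f]((T ⋈[h=a] σ[x='t'](R)))) → 1

== RESULT ==
y | c
r | 5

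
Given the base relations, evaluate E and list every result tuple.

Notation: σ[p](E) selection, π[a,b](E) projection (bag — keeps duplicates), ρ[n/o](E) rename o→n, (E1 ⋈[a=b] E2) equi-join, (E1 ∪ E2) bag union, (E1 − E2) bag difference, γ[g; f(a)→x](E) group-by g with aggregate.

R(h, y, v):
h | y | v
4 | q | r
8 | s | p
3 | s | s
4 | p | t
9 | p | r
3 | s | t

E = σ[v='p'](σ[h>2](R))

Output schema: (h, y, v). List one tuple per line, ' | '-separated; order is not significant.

Per-node cardinality:
  R → 6
  σ[h>2](R) → 6
  σ[v='p'](σ[h>2](R)) → 1

== RESULT ==
h | y | v
8 | s | p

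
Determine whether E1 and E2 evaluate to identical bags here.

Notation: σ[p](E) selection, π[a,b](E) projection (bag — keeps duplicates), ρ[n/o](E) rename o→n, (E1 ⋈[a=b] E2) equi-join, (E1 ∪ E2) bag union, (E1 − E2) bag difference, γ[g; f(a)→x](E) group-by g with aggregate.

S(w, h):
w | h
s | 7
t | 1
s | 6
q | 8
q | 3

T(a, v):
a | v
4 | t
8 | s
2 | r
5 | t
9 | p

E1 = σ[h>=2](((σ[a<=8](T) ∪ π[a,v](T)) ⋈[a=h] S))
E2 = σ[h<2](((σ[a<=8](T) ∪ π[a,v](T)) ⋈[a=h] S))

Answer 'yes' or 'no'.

E1 subexpression sizes:
  T → 5
  σ[a<=8](T) → 4
  T → 5
  π[a,v](T) → 5
  (σ[a<=8](T) ∪ π[a,v](T)) → 9
  S → 5
  ((σ[a<=8](T) ∪ π[a,v](T)) ⋈[a=h] S) → 2
  σ[h>=2](((σ[a<=8](T) ∪ π[a,v](T)) ⋈[a=h] S)) → 2
E2 subexpression sizes:
  T → 5
  σ[a<=8](T) → 4
  T → 5
  π[a,v](T) → 5
  (σ[a<=8](T) ∪ π[a,v](T)) → 9
  S → 5
  ((σ[a<=8](T) ∪ π[a,v](T)) ⋈[a=h] S) → 2
  σ[h<2](((σ[a<=8](T) ∪ π[a,v](T)) ⋈[a=h] S)) → 0

E1 result:
a | v | w | h
8 | s | q | 8
8 | s | q | 8
E2 result:
a | v | w | h
(0 rows)
Witness: (8, 's', 'q', 8) appears 2× in E1 but 0× in E2.

no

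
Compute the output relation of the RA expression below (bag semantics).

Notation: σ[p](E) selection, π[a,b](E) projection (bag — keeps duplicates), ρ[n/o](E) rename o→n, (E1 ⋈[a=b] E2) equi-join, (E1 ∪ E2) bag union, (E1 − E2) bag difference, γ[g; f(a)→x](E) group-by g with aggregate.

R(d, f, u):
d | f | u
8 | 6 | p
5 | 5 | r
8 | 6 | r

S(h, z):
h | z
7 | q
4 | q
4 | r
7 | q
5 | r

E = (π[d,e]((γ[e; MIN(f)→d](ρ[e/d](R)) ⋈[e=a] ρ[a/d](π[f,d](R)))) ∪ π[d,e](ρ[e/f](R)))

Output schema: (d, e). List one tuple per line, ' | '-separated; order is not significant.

Row counts bottom-up:
  R → 3
  ρ[e/d](R) → 3
  γ[e; MIN(f)→d](ρ[e/d](R)) → 2
  R → 3
  π[f,d](R) → 3
  ρ[a/d](π[f,d](R)) → 3
  (γ[e; MIN(f)→d](ρ[e/d](R)) ⋈[e=a] ρ[a/d](π[f,d](R))) → 3
  π[d,e]((γ[e; MIN(f)→d](ρ[e/d](R)) ⋈[e=a] ρ[a/d](π[f,d](R)))) → 3
  R → 3
  ρ[e/f](R) → 3
  π[d,e](ρ[e/f](R)) → 3
  (π[d,e]((γ[e; MIN(f)→d](ρ[e/d](R)) ⋈[e=a] ρ[a/d](π[f,d](R)))) ∪ π[d,e](ρ[e/f](R))) → 6

== RESULT ==
d | e
5 | 5
5 | 5
6 | 8
6 | 8
8 | 6
8 | 6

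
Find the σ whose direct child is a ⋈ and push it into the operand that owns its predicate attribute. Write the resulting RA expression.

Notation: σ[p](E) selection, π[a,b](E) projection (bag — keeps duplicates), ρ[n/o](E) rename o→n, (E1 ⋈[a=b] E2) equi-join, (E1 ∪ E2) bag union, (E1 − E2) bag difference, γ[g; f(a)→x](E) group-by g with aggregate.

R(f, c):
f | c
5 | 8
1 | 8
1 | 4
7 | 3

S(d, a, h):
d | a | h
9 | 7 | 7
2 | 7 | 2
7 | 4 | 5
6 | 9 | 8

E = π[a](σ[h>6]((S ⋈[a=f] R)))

σ filters on h, owned by the left side.
E' = π[a]((σ[h>6](S) ⋈[a=f] R))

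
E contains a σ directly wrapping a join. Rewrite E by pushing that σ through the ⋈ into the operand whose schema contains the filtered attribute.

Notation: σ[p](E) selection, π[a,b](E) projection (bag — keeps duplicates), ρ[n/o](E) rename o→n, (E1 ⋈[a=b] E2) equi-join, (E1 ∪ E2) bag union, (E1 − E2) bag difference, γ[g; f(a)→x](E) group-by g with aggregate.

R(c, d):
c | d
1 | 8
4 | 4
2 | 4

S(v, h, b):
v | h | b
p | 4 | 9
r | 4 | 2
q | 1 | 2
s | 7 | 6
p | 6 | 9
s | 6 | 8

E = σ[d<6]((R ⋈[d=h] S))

σ filters on d, owned by the left side.
E' = (σ[d<6](R) ⋈[d=h] S)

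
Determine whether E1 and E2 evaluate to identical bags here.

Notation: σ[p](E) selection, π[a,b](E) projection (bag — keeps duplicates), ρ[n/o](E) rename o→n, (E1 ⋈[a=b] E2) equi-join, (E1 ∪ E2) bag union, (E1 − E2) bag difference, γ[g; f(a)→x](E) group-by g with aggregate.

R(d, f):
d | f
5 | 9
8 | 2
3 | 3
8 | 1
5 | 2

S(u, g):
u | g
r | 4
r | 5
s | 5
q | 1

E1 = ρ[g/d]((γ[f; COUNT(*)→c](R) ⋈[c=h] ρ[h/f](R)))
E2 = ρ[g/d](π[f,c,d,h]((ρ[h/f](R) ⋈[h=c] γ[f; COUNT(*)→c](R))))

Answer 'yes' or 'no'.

E1 row counts bottom-up:
  R → 5
  γ[f; COUNT(*)→c](R) → 4
  R → 5
  ρ[h/f](R) → 5
  (γ[f; COUNT(*)→c](R) ⋈[c=h] ρ[h/f](R)) → 5
  ρ[g/d]((γ[f; COUNT(*)→c](R) ⋈[c=h] ρ[h/f](R))) → 5
E2 row counts bottom-up:
  R → 5
  ρ[h/f](R) → 5
  R → 5
  γ[f; COUNT(*)→c](R) → 4
  (ρ[h/f](R) ⋈[h=c] γ[f; COUNT(*)→c](R)) → 5
  π[f,c,d,h]((ρ[h/f](R) ⋈[h=c] γ[f; COUNT(*)→c](R))) → 5
  ρ[g/d](π[f,c,d,h]((ρ[h/f](R) ⋈[h=c] γ[f; COUNT(*)→c](R)))) → 5

E1 and E2 produce the same multiset:
f | c | g | h
1 | 1 | 8 | 1
2 | 2 | 5 | 2
2 | 2 | 8 | 2
3 | 1 | 8 | 1
9 | 1 | 8 | 1

yes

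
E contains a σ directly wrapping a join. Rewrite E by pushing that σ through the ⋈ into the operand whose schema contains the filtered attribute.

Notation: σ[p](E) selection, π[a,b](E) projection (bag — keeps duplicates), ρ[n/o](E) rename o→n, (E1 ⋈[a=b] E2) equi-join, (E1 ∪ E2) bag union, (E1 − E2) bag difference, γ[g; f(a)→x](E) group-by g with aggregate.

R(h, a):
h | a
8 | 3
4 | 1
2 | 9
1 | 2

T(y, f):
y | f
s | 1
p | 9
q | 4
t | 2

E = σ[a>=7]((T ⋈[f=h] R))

σ filters on a, owned by the right side.
E' = (T ⋈[f=h] σ[a>=7](R))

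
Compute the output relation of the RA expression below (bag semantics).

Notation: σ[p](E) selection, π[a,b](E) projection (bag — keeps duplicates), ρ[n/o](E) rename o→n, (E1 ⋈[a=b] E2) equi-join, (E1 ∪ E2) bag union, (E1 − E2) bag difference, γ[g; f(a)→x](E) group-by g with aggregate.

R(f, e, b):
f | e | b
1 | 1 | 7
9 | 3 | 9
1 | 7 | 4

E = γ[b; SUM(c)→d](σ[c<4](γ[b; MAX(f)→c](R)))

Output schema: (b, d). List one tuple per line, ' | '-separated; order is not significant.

Per-node cardinality:
  R → 3
  γ[b; MAX(f)→c](R) → 3
  σ[c<4](γ[b; MAX(f)→c](R)) → 2
  γ[b; SUM(c)→d](σ[c<4](γ[b; MAX(f)→c](R))) → 2

== RESULT ==
b | d
4 | 1
7 | 1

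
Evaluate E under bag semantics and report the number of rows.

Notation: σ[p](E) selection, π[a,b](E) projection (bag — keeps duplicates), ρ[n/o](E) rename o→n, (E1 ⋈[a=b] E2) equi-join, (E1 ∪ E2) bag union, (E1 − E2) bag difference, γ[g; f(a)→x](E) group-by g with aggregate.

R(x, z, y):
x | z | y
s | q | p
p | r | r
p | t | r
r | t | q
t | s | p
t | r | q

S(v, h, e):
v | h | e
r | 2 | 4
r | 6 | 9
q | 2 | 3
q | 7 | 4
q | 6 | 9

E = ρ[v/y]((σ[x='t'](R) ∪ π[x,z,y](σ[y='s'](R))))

Stepwise |·|:
  R → 6
  σ[x='t'](R) → 2
  R → 6
  σ[y='s'](R) → 0
  π[x,z,y](σ[y='s'](R)) → 0
  (σ[x='t'](R) ∪ π[x,z,y](σ[y='s'](R))) → 2
  ρ[v/y]((σ[x='t'](R) ∪ π[x,z,y](σ[y='s'](R)))) → 2

|E| = 2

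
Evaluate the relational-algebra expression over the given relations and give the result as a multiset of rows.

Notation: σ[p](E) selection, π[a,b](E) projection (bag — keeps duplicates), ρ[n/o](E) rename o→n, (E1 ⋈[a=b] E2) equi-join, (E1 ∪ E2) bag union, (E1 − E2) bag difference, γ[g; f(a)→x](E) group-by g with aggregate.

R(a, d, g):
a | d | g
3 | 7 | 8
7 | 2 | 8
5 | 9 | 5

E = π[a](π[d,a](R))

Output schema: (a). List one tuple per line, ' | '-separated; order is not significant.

Per-node cardinality:
  R → 3
  π[d,a](R) → 3
  π[a](π[d,a](R)) → 3

== RESULT ==
a
3
5
7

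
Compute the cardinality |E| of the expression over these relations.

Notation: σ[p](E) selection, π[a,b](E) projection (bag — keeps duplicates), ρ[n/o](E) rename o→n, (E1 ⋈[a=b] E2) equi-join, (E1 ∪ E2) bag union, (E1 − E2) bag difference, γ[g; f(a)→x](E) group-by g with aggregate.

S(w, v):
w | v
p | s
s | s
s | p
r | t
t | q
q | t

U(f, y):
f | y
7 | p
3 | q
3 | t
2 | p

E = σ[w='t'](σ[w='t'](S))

Per-node cardinality:
  S → 6
  σ[w='t'](S) → 1
  σ[w='t'](σ[w='t'](S)) → 1

|E| = 1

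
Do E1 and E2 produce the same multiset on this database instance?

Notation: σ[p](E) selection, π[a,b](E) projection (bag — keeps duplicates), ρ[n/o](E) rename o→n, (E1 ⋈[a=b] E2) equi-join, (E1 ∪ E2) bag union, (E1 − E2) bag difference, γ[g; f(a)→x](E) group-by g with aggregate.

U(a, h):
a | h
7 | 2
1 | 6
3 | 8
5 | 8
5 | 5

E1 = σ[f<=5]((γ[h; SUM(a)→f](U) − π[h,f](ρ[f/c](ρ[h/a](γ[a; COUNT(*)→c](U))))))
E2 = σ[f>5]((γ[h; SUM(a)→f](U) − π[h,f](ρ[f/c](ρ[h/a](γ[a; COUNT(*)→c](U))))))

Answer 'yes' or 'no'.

E1 per-node cardinality:
  U → 5
  γ[h; SUM(a)→f](U) → 4
  U → 5
  γ[a; COUNT(*)→c](U) → 4
  ρ[h/a](γ[a; COUNT(*)→c](U)) → 4
  ρ[f/c](ρ[h/a](γ[a; COUNT(*)→c](U))) → 4
  π[h,f](ρ[f/c](ρ[h/a](γ[a; COUNT(*)→c](U)))) → 4
  (γ[h; SUM(a)→f](U) − π[h,f](ρ[f/c](ρ[h/a](γ[a; COUNT(*)→c](U))))) → 4
  σ[f<=5]((γ[h; SUM(a)→f](U) − π[h,f](ρ[f/c](ρ[h/a](γ[a; COUNT(*)→c](U)))))) → 2
E2 per-node cardinality:
  U → 5
  γ[h; SUM(a)→f](U) → 4
  U → 5
  γ[a; COUNT(*)→c](U) → 4
  ρ[h/a](γ[a; COUNT(*)→c](U)) → 4
  ρ[f/c](ρ[h/a](γ[a; COUNT(*)→c](U))) → 4
  π[h,f](ρ[f/c](ρ[h/a](γ[a; COUNT(*)→c](U)))) → 4
  (γ[h; SUM(a)→f](U) − π[h,f](ρ[f/c](ρ[h/a](γ[a; COUNT(*)→c](U))))) → 4
  σ[f>5]((γ[h; SUM(a)→f](U) − π[h,f](ρ[f/c](ρ[h/a](γ[a; COUNT(*)→c](U)))))) → 2

E1 result:
h | f
5 | 5
6 | 1
E2 result:
h | f
2 | 7
8 | 8
Witness: (8, 8) appears 0× in E1 but 1× in E2.

no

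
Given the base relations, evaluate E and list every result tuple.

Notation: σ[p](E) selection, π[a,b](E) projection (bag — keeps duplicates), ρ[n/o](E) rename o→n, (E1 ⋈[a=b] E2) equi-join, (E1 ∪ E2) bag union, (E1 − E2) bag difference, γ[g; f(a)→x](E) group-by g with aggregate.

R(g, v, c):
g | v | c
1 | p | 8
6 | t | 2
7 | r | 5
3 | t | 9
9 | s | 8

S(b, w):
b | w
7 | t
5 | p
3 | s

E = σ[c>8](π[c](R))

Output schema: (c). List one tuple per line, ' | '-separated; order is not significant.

Per-node cardinality:
  R → 5
  π[c](R) → 5
  σ[c>8](π[c](R)) → 1

== RESULT ==
c
9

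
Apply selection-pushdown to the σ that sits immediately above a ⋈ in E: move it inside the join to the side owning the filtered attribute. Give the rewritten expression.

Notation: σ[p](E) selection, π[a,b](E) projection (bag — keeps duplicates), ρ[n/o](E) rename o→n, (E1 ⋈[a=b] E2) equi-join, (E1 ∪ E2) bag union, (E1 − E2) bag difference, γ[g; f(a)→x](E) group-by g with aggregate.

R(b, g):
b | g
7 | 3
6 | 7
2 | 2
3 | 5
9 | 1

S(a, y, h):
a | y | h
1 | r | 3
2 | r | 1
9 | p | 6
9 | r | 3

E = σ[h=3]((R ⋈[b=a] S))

σ filters on h, owned by the right side.
E' = (R ⋈[b=a] σ[h=3](S))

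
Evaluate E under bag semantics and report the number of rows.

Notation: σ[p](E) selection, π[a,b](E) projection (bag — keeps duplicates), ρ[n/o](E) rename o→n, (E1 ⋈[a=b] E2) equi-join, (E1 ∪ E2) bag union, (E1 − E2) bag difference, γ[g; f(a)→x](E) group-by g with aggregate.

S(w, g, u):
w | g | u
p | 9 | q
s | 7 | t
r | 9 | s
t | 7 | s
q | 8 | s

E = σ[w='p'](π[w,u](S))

Subexpression sizes:
  S → 5
  π[w,u](S) → 5
  σ[w='p'](π[w,u](S)) → 1

|E| = 1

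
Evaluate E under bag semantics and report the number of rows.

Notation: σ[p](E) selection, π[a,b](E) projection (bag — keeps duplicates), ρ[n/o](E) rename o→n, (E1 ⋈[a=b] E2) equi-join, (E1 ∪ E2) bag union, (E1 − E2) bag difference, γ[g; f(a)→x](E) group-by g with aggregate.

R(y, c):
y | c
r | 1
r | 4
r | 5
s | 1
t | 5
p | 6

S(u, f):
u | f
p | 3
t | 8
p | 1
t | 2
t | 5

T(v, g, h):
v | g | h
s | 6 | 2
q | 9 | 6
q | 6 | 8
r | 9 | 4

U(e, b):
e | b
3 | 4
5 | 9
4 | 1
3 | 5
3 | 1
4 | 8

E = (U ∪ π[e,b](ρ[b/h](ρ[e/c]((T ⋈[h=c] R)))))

Per-node cardinality:
  U → 6
  T → 4
  R → 6
  (T ⋈[h=c] R) → 2
  ρ[e/c]((T ⋈[h=c] R)) → 2
  ρ[b/h](ρ[e/c]((T ⋈[h=c] R))) → 2
  π[e,b](ρ[b/h](ρ[e/c]((T ⋈[h=c] R)))) → 2
  (U ∪ π[e,b](ρ[b/h](ρ[e/c]((T ⋈[h=c] R))))) → 8

|E| = 8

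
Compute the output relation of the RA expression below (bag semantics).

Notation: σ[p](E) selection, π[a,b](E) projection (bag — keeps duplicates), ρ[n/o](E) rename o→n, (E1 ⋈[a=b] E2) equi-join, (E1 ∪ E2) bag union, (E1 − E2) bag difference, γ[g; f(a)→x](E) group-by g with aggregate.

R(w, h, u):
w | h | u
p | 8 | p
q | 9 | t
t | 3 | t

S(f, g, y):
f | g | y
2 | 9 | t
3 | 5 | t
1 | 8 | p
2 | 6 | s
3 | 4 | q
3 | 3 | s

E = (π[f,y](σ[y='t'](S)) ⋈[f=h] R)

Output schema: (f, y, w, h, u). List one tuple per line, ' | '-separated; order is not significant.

Row counts bottom-up:
  S → 6
  σ[y='t'](S) → 2
  π[f,y](σ[y='t'](S)) → 2
  R → 3
  (π[f,y](σ[y='t'](S)) ⋈[f=h] R) → 1

== RESULT ==
f | y | w | h | u
3 | t | t | 3 | t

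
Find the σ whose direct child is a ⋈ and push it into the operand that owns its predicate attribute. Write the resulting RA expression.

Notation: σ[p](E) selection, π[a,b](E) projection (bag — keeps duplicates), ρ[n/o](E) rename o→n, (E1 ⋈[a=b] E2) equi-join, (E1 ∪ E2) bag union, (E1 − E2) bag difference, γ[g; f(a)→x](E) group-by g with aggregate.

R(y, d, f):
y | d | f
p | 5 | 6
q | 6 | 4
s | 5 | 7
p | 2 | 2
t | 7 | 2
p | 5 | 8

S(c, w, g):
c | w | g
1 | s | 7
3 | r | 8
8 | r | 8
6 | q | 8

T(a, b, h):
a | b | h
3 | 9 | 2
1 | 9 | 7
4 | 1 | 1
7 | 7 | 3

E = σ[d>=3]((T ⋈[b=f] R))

σ filters on d, owned by the right side.
E' = (T ⋈[b=f] σ[d>=3](R))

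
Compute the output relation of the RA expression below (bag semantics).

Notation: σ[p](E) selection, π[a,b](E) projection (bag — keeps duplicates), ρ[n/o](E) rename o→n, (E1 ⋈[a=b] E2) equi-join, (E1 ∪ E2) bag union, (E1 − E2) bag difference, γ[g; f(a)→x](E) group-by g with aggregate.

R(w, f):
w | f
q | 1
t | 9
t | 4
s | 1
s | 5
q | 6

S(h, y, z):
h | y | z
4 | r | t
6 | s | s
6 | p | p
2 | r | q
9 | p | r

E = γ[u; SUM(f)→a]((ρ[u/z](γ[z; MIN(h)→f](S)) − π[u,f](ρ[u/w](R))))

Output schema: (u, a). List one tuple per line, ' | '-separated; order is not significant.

Subexpression sizes:
  S → 5
  γ[z; MIN(h)→f](S) → 5
  ρ[u/z](γ[z; MIN(h)→f](S)) → 5
  R → 6
  ρ[u/w](R) → 6
  π[u,f](ρ[u/w](R)) → 6
  (ρ[u/z](γ[z; MIN(h)→f](S)) − π[u,f](ρ[u/w](R))) → 4
  γ[u; SUM(f)→a]((ρ[u/z](γ[z; MIN(h)→f](S)) − π[u,f](ρ[u/w](R)))) → 4

== RESULT ==
u | a
p | 6
q | 2
r | 9
s | 6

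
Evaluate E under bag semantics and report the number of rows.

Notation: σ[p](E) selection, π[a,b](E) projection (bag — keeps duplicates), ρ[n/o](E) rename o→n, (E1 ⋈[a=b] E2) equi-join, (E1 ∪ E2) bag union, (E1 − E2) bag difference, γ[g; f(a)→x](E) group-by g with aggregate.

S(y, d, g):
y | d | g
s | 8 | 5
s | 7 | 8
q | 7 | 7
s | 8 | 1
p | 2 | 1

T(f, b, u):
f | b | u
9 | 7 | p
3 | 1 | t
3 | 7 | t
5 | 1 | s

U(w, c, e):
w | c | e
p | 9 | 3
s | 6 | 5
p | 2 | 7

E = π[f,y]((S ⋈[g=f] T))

Subexpression sizes:
  S → 5
  T → 4
  (S ⋈[g=f] T) → 1
  π[f,y]((S ⋈[g=f] T)) → 1

|E| = 1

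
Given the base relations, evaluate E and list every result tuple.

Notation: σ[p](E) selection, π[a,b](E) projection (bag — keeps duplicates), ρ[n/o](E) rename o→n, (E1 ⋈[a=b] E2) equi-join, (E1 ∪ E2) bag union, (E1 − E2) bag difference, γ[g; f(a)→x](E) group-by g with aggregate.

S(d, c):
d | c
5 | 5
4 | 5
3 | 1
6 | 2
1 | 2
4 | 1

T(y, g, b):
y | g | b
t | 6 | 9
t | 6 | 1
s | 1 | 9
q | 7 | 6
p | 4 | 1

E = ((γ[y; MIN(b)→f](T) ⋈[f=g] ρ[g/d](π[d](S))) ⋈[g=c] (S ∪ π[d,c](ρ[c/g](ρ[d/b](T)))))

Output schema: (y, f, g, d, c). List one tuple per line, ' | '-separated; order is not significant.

Stepwise |·|:
  T → 5
  γ[y; MIN(b)→f](T) → 4
  S → 6
  π[d](S) → 6
  ρ[g/d](π[d](S)) → 6
  (γ[y; MIN(b)→f](T) ⋈[f=g] ρ[g/d](π[d](S))) → 3
  S → 6
  T → 5
  ρ[d/b](T) → 5
  ρ[c/g](ρ[d/b](T)) → 5
  π[d,c](ρ[c/g](ρ[d/b](T))) → 5
  (S ∪ π[d,c](ρ[c/g](ρ[d/b](T)))) → 11
  ((γ[y; MIN(b)→f](T) ⋈[f=g] ρ[g/d](π[d](S))) ⋈[g=c] (S ∪ π[d,c](ρ[c/g](ρ[d/b](T))))) → 8

== RESULT ==
y | f | g | d | c
p | 1 | 1 | 3 | 1
p | 1 | 1 | 4 | 1
p | 1 | 1 | 9 | 1
q | 6 | 6 | 1 | 6
q | 6 | 6 | 9 | 6
t | 1 | 1 | 3 | 1
t | 1 | 1 | 4 | 1
t | 1 | 1 | 9 | 1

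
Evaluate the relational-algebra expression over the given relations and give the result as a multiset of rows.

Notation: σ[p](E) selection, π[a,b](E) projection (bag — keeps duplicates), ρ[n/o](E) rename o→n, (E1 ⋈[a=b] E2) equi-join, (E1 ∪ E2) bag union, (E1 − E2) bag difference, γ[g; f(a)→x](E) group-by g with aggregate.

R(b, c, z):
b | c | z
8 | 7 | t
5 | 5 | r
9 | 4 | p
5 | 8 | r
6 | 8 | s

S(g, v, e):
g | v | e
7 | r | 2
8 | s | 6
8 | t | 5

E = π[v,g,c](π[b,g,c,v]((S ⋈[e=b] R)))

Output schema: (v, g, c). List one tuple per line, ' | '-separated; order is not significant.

Subexpression sizes:
  S → 3
  R → 5
  (S ⋈[e=b] R) → 3
  π[b,g,c,v]((S ⋈[e=b] R)) → 3
  π[v,g,c](π[b,g,c,v]((S ⋈[e=b] R))) → 3

== RESULT ==
v | g | c
s | 8 | 8
t | 8 | 5
t | 8 | 8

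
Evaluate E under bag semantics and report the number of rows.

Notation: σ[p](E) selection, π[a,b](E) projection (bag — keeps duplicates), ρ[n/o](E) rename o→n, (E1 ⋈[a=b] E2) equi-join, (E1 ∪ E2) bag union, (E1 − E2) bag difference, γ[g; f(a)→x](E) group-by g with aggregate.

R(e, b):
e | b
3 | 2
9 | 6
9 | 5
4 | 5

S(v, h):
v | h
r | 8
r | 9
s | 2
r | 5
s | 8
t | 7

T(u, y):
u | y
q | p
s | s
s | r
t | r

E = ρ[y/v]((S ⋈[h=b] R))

Stepwise |·|:
  S → 6
  R → 4
  (S ⋈[h=b] R) → 3
  ρ[y/v]((S ⋈[h=b] R)) → 3

|E| = 3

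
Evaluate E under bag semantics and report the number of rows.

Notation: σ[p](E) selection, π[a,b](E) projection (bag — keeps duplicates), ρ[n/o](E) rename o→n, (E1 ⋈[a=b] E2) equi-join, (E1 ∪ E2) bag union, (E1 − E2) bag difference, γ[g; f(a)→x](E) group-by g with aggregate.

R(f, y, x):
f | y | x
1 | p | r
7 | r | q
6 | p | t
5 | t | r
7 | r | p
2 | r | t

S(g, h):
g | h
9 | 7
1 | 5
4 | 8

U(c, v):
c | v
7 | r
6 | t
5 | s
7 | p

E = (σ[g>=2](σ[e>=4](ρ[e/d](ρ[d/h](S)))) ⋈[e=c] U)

Subexpression sizes:
  S → 3
  ρ[d/h](S) → 3
  ρ[e/d](ρ[d/h](S)) → 3
  σ[e>=4](ρ[e/d](ρ[d/h](S))) → 3
  σ[g>=2](σ[e>=4](ρ[e/d](ρ[d/h](S)))) → 2
  U → 4
  (σ[g>=2](σ[e>=4](ρ[e/d](ρ[d/h](S)))) ⋈[e=c] U) → 2

|E| = 2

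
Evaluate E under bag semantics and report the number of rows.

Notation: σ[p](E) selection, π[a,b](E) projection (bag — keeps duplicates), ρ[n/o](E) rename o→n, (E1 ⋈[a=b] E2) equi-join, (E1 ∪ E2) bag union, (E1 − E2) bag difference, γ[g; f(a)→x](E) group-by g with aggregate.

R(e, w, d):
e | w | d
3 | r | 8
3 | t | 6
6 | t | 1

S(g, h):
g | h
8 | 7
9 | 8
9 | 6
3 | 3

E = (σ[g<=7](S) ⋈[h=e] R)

Row counts bottom-up:
  S → 4
  σ[g<=7](S) → 1
  R → 3
  (σ[g<=7](S) ⋈[h=e] R) → 2

|E| = 2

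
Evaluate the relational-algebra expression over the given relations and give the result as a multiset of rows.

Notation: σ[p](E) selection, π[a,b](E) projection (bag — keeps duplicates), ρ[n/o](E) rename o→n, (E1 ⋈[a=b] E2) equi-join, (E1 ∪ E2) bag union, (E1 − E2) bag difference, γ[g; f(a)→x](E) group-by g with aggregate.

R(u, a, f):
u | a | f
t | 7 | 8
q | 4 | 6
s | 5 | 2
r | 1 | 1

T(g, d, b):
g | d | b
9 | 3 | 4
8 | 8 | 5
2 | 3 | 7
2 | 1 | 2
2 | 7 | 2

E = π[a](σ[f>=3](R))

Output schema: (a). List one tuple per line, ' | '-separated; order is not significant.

Stepwise |·|:
  R → 4
  σ[f>=3](R) → 2
  π[a](σ[f>=3](R)) → 2

== RESULT ==
a
4
7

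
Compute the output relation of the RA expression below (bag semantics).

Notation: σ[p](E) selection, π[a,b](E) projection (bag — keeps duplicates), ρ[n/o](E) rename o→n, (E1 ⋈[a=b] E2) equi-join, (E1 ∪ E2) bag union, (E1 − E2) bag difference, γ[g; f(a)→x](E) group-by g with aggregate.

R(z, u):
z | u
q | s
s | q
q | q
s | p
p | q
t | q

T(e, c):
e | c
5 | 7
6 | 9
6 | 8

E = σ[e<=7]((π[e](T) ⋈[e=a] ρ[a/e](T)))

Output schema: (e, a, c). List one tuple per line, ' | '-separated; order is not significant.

Stepwise |·|:
  T → 3
  π[e](T) → 3
  T → 3
  ρ[a/e](T) → 3
  (π[e](T) ⋈[e=a] ρ[a/e](T)) → 5
  σ[e<=7]((π[e](T) ⋈[e=a] ρ[a/e](T))) → 5

== RESULT ==
e | a | c
5 | 5 | 7
6 | 6 | 8
6 | 6 | 8
6 | 6 | 9
6 | 6 | 9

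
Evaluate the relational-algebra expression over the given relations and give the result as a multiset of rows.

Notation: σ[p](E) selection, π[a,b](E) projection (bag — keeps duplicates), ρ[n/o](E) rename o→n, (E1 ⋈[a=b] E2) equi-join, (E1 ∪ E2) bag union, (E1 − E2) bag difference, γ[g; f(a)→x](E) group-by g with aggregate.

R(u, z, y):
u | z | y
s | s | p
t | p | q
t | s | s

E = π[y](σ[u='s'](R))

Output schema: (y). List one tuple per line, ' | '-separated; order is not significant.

Per-node cardinality:
  R → 3
  σ[u='s'](R) → 1
  π[y](σ[u='s'](R)) → 1

== RESULT ==
y
p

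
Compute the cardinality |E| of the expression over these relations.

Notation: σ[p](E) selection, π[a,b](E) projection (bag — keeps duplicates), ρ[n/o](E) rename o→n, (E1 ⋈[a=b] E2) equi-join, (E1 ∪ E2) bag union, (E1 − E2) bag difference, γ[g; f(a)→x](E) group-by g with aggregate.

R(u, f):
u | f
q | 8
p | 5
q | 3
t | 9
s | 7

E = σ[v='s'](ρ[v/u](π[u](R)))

Stepwise |·|:
  R → 5
  π[u](R) → 5
  ρ[v/u](π[u](R)) → 5
  σ[v='s'](ρ[v/u](π[u](R))) → 1

|E| = 1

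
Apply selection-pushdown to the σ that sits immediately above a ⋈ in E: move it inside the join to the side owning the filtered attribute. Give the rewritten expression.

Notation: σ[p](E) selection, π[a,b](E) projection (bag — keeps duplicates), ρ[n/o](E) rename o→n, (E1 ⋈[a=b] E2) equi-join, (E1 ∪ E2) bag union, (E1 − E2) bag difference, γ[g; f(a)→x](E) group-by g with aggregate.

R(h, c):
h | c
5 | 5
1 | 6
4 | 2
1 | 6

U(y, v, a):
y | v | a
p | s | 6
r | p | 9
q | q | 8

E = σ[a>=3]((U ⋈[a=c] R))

σ filters on a, owned by the left side.
E' = (σ[a>=3](U) ⋈[a=c] R)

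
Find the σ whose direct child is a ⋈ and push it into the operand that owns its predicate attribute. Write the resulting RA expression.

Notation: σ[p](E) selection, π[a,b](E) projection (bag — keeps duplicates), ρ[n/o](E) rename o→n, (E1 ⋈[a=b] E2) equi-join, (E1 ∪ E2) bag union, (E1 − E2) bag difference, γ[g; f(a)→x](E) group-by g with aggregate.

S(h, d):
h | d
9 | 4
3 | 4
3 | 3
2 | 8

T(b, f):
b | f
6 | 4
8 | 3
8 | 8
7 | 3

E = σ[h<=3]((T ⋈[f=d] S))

σ filters on h, owned by the right side.
E' = (T ⋈[f=d] σ[h<=3](S))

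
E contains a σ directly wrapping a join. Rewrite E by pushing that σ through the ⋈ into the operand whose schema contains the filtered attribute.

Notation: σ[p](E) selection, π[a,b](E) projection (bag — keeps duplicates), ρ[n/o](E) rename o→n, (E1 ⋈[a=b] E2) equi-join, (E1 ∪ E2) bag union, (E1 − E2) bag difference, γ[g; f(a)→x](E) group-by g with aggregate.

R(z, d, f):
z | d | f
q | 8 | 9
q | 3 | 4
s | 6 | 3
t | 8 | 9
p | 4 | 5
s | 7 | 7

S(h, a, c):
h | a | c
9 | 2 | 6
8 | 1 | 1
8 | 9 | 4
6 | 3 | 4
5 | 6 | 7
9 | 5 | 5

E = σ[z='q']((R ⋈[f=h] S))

σ filters on z, owned by the left side.
E' = (σ[z='q'](R) ⋈[f=h] S)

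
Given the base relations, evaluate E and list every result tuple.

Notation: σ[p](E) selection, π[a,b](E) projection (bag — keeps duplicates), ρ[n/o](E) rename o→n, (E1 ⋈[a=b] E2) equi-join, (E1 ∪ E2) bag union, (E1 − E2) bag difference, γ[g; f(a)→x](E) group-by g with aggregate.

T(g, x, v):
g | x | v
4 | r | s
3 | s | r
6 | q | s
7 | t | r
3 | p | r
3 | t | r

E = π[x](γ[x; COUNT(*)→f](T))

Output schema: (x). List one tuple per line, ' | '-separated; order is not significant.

Per-node cardinality:
  T → 6
  γ[x; COUNT(*)→f](T) → 5
  π[x](γ[x; COUNT(*)→f](T)) → 5

== RESULT ==
x
p
q
r
s
t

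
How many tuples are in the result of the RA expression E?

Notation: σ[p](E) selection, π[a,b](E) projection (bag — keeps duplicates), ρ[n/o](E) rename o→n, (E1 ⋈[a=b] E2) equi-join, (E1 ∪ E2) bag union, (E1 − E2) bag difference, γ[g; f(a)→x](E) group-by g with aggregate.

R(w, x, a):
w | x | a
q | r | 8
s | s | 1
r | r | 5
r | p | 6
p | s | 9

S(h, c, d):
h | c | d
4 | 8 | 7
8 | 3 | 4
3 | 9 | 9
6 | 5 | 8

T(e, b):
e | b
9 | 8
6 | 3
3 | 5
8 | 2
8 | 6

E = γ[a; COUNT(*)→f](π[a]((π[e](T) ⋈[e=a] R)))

Subexpression sizes:
  T → 5
  π[e](T) → 5
  R → 5
  (π[e](T) ⋈[e=a] R) → 4
  π[a]((π[e](T) ⋈[e=a] R)) → 4
  γ[a; COUNT(*)→f](π[a]((π[e](T) ⋈[e=a] R))) → 3

|E| = 3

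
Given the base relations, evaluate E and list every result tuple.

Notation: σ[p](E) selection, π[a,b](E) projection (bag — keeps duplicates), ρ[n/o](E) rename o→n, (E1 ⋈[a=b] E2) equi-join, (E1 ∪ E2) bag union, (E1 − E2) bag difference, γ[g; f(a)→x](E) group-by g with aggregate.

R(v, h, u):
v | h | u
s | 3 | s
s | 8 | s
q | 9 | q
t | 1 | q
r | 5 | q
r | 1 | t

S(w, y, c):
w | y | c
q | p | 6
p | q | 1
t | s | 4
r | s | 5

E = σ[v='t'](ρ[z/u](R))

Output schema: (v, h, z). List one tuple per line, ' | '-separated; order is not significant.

Subexpression sizes:
  R → 6
  ρ[z/u](R) → 6
  σ[v='t'](ρ[z/u](R)) → 1

== RESULT ==
v | h | z
t | 1 | q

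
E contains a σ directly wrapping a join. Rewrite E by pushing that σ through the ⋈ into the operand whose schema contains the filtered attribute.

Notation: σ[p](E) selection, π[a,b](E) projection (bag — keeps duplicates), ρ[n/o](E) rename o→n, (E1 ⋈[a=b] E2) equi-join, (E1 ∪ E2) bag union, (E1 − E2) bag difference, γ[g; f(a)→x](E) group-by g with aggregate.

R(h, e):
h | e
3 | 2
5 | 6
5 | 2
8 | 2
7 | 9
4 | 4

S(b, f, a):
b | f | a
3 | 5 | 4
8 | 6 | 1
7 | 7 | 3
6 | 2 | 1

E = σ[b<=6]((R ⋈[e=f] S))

σ filters on b, owned by the right side.
E' = (R ⋈[e=f] σ[b<=6](S))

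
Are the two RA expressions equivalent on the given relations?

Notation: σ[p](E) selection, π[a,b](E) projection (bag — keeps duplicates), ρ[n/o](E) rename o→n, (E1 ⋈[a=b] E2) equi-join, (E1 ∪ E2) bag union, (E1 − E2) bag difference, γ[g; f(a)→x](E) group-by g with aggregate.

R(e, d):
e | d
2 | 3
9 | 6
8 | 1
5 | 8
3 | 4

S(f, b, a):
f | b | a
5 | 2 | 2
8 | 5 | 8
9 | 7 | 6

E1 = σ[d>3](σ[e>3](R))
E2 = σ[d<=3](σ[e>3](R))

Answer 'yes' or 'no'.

E1 stepwise |·|:
  R → 5
  σ[e>3](R) → 3
  σ[d>3](σ[e>3](R)) → 2
E2 stepwise |·|:
  R → 5
  σ[e>3](R) → 3
  σ[d<=3](σ[e>3](R)) → 1

E1 result:
e | d
5 | 8
9 | 6
E2 result:
e | d
8 | 1
Witness: (9, 6) appears 1× in E1 but 0× in E2.

no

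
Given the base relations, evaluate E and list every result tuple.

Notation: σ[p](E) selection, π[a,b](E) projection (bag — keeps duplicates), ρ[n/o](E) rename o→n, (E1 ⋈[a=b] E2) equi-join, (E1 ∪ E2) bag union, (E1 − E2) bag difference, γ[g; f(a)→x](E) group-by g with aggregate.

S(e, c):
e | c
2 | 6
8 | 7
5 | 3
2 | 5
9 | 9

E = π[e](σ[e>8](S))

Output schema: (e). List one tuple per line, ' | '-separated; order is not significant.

Row counts bottom-up:
  S → 5
  σ[e>8](S) → 1
  π[e](σ[e>8](S)) → 1

== RESULT ==
e
9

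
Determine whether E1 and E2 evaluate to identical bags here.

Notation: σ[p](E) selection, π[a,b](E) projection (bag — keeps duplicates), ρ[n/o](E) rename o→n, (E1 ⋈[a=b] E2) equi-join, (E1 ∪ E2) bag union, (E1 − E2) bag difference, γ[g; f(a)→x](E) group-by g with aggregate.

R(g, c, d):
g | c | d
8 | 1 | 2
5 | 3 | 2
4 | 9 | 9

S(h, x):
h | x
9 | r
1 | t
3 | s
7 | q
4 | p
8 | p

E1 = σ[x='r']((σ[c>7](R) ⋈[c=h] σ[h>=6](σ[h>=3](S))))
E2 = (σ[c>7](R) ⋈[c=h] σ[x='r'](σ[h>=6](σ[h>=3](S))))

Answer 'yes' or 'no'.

E1 row counts bottom-up:
  R → 3
  σ[c>7](R) → 1
  S → 6
  σ[h>=3](S) → 5
  σ[h>=6](σ[h>=3](S)) → 3
  (σ[c>7](R) ⋈[c=h] σ[h>=6](σ[h>=3](S))) → 1
  σ[x='r']((σ[c>7](R) ⋈[c=h] σ[h>=6](σ[h>=3](S)))) → 1
E2 row counts bottom-up:
  R → 3
  σ[c>7](R) → 1
  S → 6
  σ[h>=3](S) → 5
  σ[h>=6](σ[h>=3](S)) → 3
  σ[x='r'](σ[h>=6](σ[h>=3](S))) → 1
  (σ[c>7](R) ⋈[c=h] σ[x='r'](σ[h>=6](σ[h>=3](S)))) → 1

E1 and E2 produce the same multiset:
g | c | d | h | x
4 | 9 | 9 | 9 | r

yes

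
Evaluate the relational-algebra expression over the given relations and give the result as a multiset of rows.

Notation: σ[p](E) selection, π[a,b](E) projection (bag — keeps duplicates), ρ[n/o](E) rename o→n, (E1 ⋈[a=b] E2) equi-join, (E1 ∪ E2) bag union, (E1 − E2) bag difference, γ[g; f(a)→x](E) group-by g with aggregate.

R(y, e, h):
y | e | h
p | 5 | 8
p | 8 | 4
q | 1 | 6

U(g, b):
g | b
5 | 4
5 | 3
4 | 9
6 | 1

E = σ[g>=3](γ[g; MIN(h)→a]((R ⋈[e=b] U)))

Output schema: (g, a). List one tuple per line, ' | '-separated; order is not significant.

Row counts bottom-up:
  R → 3
  U → 4
  (R ⋈[e=b] U) → 1
  γ[g; MIN(h)→a]((R ⋈[e=b] U)) → 1
  σ[g>=3](γ[g; MIN(h)→a]((R ⋈[e=b] U))) → 1

== RESULT ==
g | a
6 | 6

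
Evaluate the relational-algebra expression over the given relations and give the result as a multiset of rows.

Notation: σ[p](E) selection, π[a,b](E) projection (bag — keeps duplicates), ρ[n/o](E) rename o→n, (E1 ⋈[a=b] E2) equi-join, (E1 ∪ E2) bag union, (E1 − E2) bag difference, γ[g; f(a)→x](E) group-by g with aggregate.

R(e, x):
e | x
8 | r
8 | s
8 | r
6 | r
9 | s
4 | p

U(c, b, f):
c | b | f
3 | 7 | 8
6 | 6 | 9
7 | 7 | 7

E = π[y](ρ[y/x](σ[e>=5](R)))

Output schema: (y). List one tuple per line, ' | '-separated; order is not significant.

Subexpression sizes:
  R → 6
  σ[e>=5](R) → 5
  ρ[y/x](σ[e>=5](R)) → 5
  π[y](ρ[y/x](σ[e>=5](R))) → 5

== RESULT ==
y
r
r
r
s
s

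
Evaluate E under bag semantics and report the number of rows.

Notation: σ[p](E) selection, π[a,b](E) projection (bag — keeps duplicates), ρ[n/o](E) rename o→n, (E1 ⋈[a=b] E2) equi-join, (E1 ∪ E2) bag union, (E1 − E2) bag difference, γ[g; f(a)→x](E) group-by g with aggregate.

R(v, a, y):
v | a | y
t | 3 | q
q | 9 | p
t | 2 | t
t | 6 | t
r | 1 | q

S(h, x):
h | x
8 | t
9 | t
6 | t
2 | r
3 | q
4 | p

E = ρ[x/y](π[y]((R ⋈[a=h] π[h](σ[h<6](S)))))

Stepwise |·|:
  R → 5
  S → 6
  σ[h<6](S) → 3
  π[h](σ[h<6](S)) → 3
  (R ⋈[a=h] π[h](σ[h<6](S))) → 2
  π[y]((R ⋈[a=h] π[h](σ[h<6](S)))) → 2
  ρ[x/y](π[y]((R ⋈[a=h] π[h](σ[h<6](S))))) → 2

|E| = 2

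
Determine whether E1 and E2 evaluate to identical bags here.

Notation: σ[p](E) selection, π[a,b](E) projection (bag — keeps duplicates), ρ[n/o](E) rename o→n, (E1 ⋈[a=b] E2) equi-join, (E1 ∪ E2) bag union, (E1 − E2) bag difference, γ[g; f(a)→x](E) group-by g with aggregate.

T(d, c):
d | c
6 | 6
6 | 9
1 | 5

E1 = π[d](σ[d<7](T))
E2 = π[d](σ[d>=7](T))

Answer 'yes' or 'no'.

E1 row counts bottom-up:
  T → 3
  σ[d<7](T) → 3
  π[d](σ[d<7](T)) → 3
E2 row counts bottom-up:
  T → 3
  σ[d>=7](T) → 0
  π[d](σ[d>=7](T)) → 0

E1 result:
d
1
6
6
E2 result:
d
(0 rows)
Witness: (6,) appears 2× in E1 but 0× in E2.

no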